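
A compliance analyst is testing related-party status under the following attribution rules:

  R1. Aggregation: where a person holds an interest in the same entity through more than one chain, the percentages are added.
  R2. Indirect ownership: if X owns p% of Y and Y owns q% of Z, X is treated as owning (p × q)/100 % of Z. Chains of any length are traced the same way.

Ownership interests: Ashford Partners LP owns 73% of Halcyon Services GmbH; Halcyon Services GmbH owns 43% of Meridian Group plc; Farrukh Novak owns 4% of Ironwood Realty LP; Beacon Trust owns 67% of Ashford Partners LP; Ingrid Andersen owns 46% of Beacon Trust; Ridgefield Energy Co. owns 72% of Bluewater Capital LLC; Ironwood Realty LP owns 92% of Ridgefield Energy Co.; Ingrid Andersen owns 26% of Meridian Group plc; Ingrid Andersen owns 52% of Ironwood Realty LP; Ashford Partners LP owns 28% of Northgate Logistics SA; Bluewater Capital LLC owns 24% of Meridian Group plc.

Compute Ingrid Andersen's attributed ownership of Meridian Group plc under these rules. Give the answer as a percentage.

Chain via Ironwood Realty LP → Ridgefield Energy Co. → Bluewater Capital LLC (R2): 52% × 92% × 72% × 24% = 8.266752% of Meridian Group plc.
Chain via Beacon Trust → Ashford Partners LP → Halcyon Services GmbH (R2): 46% × 67% × 73% × 43% = 9.674398% of Meridian Group plc.
Direct interest in Meridian Group plc: 26%.
Aggregating (R1): 8.266752% + 9.674398% + 26% = 43.94115%.

43.94115%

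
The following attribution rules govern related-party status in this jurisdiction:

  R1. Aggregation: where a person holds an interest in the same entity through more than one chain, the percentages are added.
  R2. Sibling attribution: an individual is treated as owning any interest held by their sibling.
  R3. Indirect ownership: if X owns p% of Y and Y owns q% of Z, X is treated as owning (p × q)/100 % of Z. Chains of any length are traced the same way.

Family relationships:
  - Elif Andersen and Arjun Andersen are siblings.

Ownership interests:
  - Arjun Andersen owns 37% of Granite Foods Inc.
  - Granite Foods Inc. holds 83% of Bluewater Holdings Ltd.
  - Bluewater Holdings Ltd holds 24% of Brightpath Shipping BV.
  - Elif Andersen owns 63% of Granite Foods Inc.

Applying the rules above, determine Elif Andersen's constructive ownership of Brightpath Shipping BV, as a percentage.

By sibling attribution (R2), Elif Andersen is treated as also owning Arjun Andersen's interest in Granite Foods Inc, giving 63% + 37% = 100%.
Chain via Granite Foods Inc. → Bluewater Holdings Ltd (R3): 100% × 83% × 24% = 19.92% of Brightpath Shipping BV.

19.92%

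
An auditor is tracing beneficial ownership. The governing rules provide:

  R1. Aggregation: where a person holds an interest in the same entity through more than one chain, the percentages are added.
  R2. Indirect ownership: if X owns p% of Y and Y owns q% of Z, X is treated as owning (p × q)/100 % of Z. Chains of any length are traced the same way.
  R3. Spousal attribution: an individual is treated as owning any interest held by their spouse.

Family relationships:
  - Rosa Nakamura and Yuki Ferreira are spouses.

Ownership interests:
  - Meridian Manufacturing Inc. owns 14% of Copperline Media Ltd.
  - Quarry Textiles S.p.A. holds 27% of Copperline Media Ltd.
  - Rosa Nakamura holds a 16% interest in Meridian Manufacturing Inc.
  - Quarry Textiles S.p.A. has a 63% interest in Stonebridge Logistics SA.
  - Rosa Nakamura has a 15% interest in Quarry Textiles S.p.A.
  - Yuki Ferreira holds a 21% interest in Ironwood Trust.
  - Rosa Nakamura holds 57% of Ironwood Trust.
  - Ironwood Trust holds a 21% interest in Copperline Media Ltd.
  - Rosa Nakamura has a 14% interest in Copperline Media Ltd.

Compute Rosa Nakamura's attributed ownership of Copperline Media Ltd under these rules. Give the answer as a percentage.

By spousal attribution (R3), Rosa Nakamura is treated as also owning Yuki Ferreira's interest in Ironwood Trust, giving 57% + 21% = 78%.
Chain via Quarry Textiles S.p.A. (R2): 15% × 27% = 4.05% of Copperline Media Ltd.
Chain via Meridian Manufacturing Inc. (R2): 16% × 14% = 2.24% of Copperline Media Ltd.
Chain via Ironwood Trust (R2): 78% × 21% = 16.38% of Copperline Media Ltd.
Direct interest in Copperline Media Ltd: 14%.
Aggregating (R1): 4.05% + 2.24% + 16.38% + 14% = 36.67%.

36.67%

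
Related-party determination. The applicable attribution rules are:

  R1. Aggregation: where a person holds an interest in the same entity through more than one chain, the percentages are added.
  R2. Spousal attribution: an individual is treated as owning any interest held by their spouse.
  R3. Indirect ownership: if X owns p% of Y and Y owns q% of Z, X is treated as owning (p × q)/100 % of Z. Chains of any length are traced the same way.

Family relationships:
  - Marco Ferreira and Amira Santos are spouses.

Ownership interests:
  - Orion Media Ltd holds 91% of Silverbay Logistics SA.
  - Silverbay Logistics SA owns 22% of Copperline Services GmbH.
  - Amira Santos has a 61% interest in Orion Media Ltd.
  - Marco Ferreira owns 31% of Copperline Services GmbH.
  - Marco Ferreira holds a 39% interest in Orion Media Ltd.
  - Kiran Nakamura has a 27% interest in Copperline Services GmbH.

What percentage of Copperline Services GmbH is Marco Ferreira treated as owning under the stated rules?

51.02%

By spousal attribution (R2), Marco Ferreira is treated as also owning Amira Santos's interest in Orion Media Ltd, giving 39% + 61% = 100%.
Chain via Orion Media Ltd → Silverbay Logistics SA (R3): 100% × 91% × 22% = 20.02% of Copperline Services GmbH.
Direct interest in Copperline Services GmbH: 31%.
Aggregating (R1): 20.02% + 31% = 51.02%.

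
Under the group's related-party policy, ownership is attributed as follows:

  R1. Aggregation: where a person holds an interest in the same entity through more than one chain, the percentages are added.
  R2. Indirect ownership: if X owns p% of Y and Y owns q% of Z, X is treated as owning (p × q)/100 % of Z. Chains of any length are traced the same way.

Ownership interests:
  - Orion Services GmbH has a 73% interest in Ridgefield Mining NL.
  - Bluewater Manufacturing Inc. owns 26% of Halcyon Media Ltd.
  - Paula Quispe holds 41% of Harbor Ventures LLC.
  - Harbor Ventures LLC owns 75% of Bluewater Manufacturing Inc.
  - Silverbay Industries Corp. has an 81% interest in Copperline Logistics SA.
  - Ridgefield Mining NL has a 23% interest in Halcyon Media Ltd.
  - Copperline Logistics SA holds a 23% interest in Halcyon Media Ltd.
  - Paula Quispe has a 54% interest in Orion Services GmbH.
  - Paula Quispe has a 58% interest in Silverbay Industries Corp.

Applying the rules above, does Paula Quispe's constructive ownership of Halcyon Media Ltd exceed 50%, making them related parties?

Chain via Harbor Ventures LLC → Bluewater Manufacturing Inc. (R2): 41% × 75% × 26% = 7.995% of Halcyon Media Ltd.
Chain via Silverbay Industries Corp. → Copperline Logistics SA (R2): 58% × 81% × 23% = 10.8054% of Halcyon Media Ltd.
Chain via Orion Services GmbH → Ridgefield Mining NL (R2): 54% × 73% × 23% = 9.0666% of Halcyon Media Ltd.
Aggregating (R1): 7.995% + 10.8054% + 9.0666% = 27.867%.
27.867% does not exceed the 50% threshold, so Paula is not a related party to Halcyon Media Ltd.

No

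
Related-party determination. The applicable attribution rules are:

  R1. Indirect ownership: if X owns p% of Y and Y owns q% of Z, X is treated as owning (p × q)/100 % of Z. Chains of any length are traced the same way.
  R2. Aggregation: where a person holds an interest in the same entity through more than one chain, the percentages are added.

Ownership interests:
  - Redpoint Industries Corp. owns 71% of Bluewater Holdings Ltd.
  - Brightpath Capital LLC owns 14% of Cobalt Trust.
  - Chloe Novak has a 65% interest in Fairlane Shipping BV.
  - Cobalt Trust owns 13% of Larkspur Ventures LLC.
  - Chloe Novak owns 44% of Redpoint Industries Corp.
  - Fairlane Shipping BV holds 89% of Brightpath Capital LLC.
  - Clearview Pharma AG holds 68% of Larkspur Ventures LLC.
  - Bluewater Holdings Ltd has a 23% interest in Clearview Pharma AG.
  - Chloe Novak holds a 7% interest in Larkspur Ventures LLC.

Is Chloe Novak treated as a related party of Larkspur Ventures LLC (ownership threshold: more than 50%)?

No

Chain via Fairlane Shipping BV → Brightpath Capital LLC → Cobalt Trust (R1): 65% × 89% × 14% × 13% = 1.05287% of Larkspur Ventures LLC.
Chain via Redpoint Industries Corp. → Bluewater Holdings Ltd → Clearview Pharma AG (R1): 44% × 71% × 23% × 68% = 4.885936% of Larkspur Ventures LLC.
Direct interest in Larkspur Ventures LLC: 7%.
Aggregating (R2): 1.05287% + 4.885936% + 7% = 12.938806%.
12.938806% does not exceed the 50% threshold, so Chloe is not a related party to Larkspur Ventures LLC.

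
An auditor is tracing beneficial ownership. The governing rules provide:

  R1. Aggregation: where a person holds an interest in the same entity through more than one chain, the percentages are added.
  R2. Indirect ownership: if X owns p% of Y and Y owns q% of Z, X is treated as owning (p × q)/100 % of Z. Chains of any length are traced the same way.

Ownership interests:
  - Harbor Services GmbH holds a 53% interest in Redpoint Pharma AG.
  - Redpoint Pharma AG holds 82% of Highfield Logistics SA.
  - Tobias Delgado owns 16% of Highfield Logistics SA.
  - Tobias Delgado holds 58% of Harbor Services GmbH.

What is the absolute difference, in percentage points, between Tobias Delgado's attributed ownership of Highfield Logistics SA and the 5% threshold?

Chain via Harbor Services GmbH → Redpoint Pharma AG (R2): 58% × 53% × 82% = 25.2068% of Highfield Logistics SA.
Direct interest in Highfield Logistics SA: 16%.
Aggregating (R1): 25.2068% + 16% = 41.2068%.
41.2068% exceeds the 5% threshold by 36.2068 percentage points.

36.2068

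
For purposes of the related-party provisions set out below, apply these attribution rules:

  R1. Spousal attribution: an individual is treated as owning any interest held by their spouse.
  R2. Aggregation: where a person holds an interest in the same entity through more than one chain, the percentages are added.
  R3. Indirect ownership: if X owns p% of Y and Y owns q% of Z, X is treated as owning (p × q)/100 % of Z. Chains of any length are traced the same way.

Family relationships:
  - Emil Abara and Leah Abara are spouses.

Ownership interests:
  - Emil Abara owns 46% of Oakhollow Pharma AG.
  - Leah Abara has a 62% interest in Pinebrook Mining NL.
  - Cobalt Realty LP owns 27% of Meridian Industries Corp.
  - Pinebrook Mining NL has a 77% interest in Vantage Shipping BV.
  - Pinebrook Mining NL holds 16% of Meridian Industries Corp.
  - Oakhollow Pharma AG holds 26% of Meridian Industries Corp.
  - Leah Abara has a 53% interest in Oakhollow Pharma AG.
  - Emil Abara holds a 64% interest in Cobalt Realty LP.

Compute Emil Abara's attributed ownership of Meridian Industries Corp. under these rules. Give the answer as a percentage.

52.94%

By spousal attribution (R1), Emil Abara is treated as also owning Leah Abara's interest in Oakhollow Pharma AG, giving 46% + 53% = 99%.
By spousal attribution (R1), Emil Abara is treated as owning Leah Abara's 62% interest in Pinebrook Mining NL.
Chain via Cobalt Realty LP (R3): 64% × 27% = 17.28% of Meridian Industries Corp.
Chain via Oakhollow Pharma AG (R3): 99% × 26% = 25.74% of Meridian Industries Corp.
Chain via Pinebrook Mining NL (R3): 62% × 16% = 9.92% of Meridian Industries Corp.
Aggregating (R2): 17.28% + 25.74% + 9.92% = 52.94%.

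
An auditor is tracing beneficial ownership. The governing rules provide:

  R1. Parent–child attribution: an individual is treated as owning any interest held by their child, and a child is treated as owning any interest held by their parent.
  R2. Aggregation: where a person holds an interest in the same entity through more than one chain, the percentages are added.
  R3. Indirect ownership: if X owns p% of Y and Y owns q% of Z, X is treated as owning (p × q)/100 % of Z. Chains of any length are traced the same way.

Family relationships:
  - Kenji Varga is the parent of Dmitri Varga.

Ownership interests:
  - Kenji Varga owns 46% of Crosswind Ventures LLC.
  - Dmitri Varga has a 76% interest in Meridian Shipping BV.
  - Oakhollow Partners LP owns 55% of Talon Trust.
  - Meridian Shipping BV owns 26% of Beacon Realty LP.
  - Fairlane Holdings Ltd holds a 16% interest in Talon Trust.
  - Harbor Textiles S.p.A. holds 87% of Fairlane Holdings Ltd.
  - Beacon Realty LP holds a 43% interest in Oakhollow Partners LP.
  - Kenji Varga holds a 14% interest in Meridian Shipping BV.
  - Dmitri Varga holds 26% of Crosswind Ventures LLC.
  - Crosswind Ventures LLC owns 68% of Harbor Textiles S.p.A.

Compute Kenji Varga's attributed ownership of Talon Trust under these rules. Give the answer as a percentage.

12.349332%

By parent–child attribution (R1), Kenji Varga is treated as also owning Dmitri Varga's interest in Meridian Shipping BV, giving 14% + 76% = 90%.
By parent–child attribution (R1), Kenji Varga is treated as also owning Dmitri Varga's interest in Crosswind Ventures LLC, giving 46% + 26% = 72%.
Chain via Meridian Shipping BV → Beacon Realty LP → Oakhollow Partners LP (R3): 90% × 26% × 43% × 55% = 5.5341% of Talon Trust.
Chain via Crosswind Ventures LLC → Harbor Textiles S.p.A. → Fairlane Holdings Ltd (R3): 72% × 68% × 87% × 16% = 6.815232% of Talon Trust.
Aggregating (R2): 5.5341% + 6.815232% = 12.349332%.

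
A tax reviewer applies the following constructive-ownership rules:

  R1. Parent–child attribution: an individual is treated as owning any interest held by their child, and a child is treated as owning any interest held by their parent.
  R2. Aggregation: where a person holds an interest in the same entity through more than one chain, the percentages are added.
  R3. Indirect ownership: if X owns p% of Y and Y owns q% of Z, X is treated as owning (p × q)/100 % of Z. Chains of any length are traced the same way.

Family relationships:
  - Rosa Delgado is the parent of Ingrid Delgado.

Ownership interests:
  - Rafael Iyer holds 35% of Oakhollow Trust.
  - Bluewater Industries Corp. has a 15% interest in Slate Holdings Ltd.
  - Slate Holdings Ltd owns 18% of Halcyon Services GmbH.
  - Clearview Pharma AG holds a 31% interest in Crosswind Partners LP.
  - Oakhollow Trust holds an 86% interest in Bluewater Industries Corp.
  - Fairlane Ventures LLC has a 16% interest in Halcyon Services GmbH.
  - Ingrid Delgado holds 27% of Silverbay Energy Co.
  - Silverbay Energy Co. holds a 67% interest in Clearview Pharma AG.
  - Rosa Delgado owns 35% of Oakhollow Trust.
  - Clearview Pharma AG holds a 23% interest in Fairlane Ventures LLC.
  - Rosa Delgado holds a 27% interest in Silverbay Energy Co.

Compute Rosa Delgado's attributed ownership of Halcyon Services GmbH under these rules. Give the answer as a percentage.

By parent–child attribution (R1), Rosa Delgado is treated as also owning Ingrid Delgado's interest in Silverbay Energy Co, giving 27% + 27% = 54%.
Chain via Oakhollow Trust → Bluewater Industries Corp. → Slate Holdings Ltd (R3): 35% × 86% × 15% × 18% = 0.8127% of Halcyon Services GmbH.
Chain via Silverbay Energy Co. → Clearview Pharma AG → Fairlane Ventures LLC (R3): 54% × 67% × 23% × 16% = 1.331424% of Halcyon Services GmbH.
Aggregating (R2): 0.8127% + 1.331424% = 2.144124%.

2.144124%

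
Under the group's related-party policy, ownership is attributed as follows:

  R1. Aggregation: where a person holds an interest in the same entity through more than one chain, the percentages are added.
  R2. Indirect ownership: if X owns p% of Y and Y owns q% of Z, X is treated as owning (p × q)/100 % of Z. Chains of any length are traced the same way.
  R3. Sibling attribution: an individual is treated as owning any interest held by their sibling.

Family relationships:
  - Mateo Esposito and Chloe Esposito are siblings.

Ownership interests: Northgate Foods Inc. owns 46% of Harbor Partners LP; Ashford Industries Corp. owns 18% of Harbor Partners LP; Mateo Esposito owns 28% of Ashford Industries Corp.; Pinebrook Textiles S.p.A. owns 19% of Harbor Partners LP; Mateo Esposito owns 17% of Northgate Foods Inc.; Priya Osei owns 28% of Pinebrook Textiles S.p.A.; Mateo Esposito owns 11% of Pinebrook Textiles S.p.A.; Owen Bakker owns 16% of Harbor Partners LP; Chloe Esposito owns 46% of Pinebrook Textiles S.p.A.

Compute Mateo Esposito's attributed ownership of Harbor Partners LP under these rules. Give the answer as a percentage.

By sibling attribution (R3), Mateo Esposito is treated as also owning Chloe Esposito's interest in Pinebrook Textiles S.p.A, giving 11% + 46% = 57%.
Chain via Ashford Industries Corp. (R2): 28% × 18% = 5.04% of Harbor Partners LP.
Chain via Northgate Foods Inc. (R2): 17% × 46% = 7.82% of Harbor Partners LP.
Chain via Pinebrook Textiles S.p.A. (R2): 57% × 19% = 10.83% of Harbor Partners LP.
Aggregating (R1): 5.04% + 7.82% + 10.83% = 23.69%.

23.69%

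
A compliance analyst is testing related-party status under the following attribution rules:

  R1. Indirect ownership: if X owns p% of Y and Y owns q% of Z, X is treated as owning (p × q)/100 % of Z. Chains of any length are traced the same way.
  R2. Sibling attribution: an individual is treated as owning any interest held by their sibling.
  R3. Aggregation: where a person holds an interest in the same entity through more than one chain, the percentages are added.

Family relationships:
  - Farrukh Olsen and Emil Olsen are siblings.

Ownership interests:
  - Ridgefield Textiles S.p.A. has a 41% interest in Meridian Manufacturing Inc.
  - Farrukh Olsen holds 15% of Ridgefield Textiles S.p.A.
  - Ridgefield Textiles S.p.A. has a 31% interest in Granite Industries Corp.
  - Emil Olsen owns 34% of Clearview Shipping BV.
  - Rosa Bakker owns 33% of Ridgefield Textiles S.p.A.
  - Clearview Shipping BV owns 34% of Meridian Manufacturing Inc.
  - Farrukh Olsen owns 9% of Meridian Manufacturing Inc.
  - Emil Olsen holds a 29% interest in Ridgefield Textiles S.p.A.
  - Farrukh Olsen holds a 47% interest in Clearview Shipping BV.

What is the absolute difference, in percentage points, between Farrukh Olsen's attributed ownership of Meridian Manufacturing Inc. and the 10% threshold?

By sibling attribution (R2), Farrukh Olsen is treated as also owning Emil Olsen's interest in Ridgefield Textiles S.p.A, giving 15% + 29% = 44%.
By sibling attribution (R2), Farrukh Olsen is treated as also owning Emil Olsen's interest in Clearview Shipping BV, giving 47% + 34% = 81%.
Chain via Ridgefield Textiles S.p.A. (R1): 44% × 41% = 18.04% of Meridian Manufacturing Inc.
Chain via Clearview Shipping BV (R1): 81% × 34% = 27.54% of Meridian Manufacturing Inc.
Direct interest in Meridian Manufacturing Inc: 9%.
Aggregating (R3): 18.04% + 27.54% + 9% = 54.58%.
54.58% exceeds the 10% threshold by 44.58 percentage points.

44.58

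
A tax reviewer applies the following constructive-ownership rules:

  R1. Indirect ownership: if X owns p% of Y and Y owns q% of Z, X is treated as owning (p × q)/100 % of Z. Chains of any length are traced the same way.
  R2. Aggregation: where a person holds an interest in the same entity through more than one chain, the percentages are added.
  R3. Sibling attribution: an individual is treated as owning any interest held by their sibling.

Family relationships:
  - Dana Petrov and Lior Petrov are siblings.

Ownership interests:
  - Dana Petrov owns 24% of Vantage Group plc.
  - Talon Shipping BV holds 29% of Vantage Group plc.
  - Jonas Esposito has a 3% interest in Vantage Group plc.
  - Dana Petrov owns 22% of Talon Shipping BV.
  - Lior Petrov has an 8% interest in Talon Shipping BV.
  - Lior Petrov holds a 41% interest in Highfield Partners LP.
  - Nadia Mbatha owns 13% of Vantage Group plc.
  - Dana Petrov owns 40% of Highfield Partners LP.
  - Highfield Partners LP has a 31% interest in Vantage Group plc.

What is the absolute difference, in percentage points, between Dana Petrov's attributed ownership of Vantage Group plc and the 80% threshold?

22.19

By sibling attribution (R3), Dana Petrov is treated as also owning Lior Petrov's interest in Highfield Partners LP, giving 40% + 41% = 81%.
By sibling attribution (R3), Dana Petrov is treated as also owning Lior Petrov's interest in Talon Shipping BV, giving 22% + 8% = 30%.
Chain via Highfield Partners LP (R1): 81% × 31% = 25.11% of Vantage Group plc.
Chain via Talon Shipping BV (R1): 30% × 29% = 8.7% of Vantage Group plc.
Direct interest in Vantage Group plc: 24%.
Aggregating (R2): 25.11% + 8.7% + 24% = 57.81%.
57.81% falls short of the 80% threshold by 22.19 percentage points.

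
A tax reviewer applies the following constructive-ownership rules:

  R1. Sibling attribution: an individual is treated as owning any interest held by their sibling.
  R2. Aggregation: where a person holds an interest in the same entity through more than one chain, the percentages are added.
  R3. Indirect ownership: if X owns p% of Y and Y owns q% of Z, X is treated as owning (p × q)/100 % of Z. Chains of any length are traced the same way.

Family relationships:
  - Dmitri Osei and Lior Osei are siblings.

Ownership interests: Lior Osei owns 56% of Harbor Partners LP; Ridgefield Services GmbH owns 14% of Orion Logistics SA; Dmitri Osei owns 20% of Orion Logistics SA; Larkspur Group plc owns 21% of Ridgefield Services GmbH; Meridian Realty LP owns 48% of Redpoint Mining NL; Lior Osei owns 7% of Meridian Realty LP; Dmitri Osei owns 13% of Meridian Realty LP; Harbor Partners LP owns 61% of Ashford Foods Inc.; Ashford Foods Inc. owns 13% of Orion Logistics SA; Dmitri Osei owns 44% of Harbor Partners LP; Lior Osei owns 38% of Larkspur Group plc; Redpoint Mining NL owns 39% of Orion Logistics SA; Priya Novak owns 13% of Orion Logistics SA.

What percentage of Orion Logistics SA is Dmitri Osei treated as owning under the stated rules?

By sibling attribution (R1), Dmitri Osei is treated as also owning Lior Osei's interest in Meridian Realty LP, giving 13% + 7% = 20%.
By sibling attribution (R1), Dmitri Osei is treated as also owning Lior Osei's interest in Harbor Partners LP, giving 44% + 56% = 100%.
By sibling attribution (R1), Dmitri Osei is treated as owning Lior Osei's 38% interest in Larkspur Group plc.
Chain via Meridian Realty LP → Redpoint Mining NL (R3): 20% × 48% × 39% = 3.744% of Orion Logistics SA.
Chain via Harbor Partners LP → Ashford Foods Inc. (R3): 100% × 61% × 13% = 7.93% of Orion Logistics SA.
Direct interest in Orion Logistics SA: 20%.
Chain via Larkspur Group plc → Ridgefield Services GmbH (R3): 38% × 21% × 14% = 1.1172% of Orion Logistics SA.
Aggregating (R2): 3.744% + 7.93% + 20% + 1.1172% = 32.7912%.

32.7912%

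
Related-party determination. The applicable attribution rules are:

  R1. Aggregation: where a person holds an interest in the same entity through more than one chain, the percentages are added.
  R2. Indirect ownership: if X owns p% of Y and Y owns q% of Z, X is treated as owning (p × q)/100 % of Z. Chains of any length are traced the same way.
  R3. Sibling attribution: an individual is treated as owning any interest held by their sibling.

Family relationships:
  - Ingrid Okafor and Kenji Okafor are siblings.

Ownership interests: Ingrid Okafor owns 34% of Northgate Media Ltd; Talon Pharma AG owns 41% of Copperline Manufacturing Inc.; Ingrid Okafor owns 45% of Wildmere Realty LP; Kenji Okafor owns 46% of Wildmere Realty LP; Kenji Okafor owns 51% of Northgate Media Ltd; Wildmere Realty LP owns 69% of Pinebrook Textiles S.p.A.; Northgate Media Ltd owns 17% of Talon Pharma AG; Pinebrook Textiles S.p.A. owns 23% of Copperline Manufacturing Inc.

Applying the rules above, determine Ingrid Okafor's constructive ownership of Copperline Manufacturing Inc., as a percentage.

By sibling attribution (R3), Ingrid Okafor is treated as also owning Kenji Okafor's interest in Wildmere Realty LP, giving 45% + 46% = 91%.
By sibling attribution (R3), Ingrid Okafor is treated as also owning Kenji Okafor's interest in Northgate Media Ltd, giving 34% + 51% = 85%.
Chain via Wildmere Realty LP → Pinebrook Textiles S.p.A. (R2): 91% × 69% × 23% = 14.4417% of Copperline Manufacturing Inc.
Chain via Northgate Media Ltd → Talon Pharma AG (R2): 85% × 17% × 41% = 5.9245% of Copperline Manufacturing Inc.
Aggregating (R1): 14.4417% + 5.9245% = 20.3662%.

20.3662%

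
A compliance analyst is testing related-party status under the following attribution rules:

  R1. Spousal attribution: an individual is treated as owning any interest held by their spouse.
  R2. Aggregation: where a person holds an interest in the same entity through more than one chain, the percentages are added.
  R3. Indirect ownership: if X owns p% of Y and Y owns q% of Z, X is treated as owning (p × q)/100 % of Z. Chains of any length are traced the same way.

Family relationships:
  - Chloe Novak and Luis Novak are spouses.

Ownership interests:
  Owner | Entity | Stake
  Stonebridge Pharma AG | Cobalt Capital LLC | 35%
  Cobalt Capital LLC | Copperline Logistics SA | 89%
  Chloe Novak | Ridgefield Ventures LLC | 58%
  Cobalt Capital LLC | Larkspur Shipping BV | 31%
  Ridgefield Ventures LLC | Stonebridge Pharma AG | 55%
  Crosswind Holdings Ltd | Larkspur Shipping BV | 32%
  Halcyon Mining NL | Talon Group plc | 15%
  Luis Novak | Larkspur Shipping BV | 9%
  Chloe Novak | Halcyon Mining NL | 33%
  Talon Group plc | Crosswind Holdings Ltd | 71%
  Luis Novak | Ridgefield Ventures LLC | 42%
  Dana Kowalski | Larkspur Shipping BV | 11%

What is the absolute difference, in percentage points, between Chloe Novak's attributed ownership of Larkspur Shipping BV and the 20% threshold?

By spousal attribution (R1), Chloe Novak is treated as also owning Luis Novak's interest in Ridgefield Ventures LLC, giving 58% + 42% = 100%.
By spousal attribution (R1), Chloe Novak is treated as owning Luis Novak's 9% interest in Larkspur Shipping BV.
Chain via Halcyon Mining NL → Talon Group plc → Crosswind Holdings Ltd (R3): 33% × 15% × 71% × 32% = 1.12464% of Larkspur Shipping BV.
Chain via Ridgefield Ventures LLC → Stonebridge Pharma AG → Cobalt Capital LLC (R3): 100% × 55% × 35% × 31% = 5.9675% of Larkspur Shipping BV.
Direct interest in Larkspur Shipping BV: 9%.
Aggregating (R2): 1.12464% + 5.9675% + 9% = 16.09214%.
16.09214% falls short of the 20% threshold by 3.90786 percentage points.

3.90786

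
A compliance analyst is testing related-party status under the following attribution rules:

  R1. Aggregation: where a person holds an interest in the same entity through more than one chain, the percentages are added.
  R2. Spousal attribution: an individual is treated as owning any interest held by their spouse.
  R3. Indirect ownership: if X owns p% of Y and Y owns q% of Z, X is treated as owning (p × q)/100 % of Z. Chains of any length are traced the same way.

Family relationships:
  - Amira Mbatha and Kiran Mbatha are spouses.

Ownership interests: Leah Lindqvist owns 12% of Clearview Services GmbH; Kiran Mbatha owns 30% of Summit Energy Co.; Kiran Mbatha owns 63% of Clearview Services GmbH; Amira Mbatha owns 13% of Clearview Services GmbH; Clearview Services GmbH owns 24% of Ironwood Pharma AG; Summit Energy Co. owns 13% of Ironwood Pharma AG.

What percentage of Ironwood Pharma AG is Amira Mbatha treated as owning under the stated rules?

22.14%

By spousal attribution (R2), Amira Mbatha is treated as also owning Kiran Mbatha's interest in Clearview Services GmbH, giving 13% + 63% = 76%.
By spousal attribution (R2), Amira Mbatha is treated as owning Kiran Mbatha's 30% interest in Summit Energy Co.
Chain via Clearview Services GmbH (R3): 76% × 24% = 18.24% of Ironwood Pharma AG.
Chain via Summit Energy Co. (R3): 30% × 13% = 3.9% of Ironwood Pharma AG.
Aggregating (R1): 18.24% + 3.9% = 22.14%.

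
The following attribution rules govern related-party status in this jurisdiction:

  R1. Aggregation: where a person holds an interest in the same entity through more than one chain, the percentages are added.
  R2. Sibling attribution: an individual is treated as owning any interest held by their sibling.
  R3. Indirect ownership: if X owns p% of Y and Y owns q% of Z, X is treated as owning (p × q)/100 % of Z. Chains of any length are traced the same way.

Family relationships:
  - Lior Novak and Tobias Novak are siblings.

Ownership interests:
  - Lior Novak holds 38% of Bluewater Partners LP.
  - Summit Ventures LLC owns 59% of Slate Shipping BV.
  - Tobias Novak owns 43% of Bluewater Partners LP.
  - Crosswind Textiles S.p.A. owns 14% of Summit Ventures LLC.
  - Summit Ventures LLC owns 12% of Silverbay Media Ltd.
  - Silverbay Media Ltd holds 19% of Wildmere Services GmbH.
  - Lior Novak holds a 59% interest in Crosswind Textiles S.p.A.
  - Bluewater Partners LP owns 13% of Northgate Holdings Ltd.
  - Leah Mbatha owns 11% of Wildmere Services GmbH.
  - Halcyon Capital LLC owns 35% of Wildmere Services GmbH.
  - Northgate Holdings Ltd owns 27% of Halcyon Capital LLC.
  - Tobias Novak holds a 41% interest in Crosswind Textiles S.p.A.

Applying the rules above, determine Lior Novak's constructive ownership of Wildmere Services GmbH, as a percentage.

1.314285%

By sibling attribution (R2), Lior Novak is treated as also owning Tobias Novak's interest in Crosswind Textiles S.p.A, giving 59% + 41% = 100%.
By sibling attribution (R2), Lior Novak is treated as also owning Tobias Novak's interest in Bluewater Partners LP, giving 38% + 43% = 81%.
Chain via Crosswind Textiles S.p.A. → Summit Ventures LLC → Silverbay Media Ltd (R3): 100% × 14% × 12% × 19% = 0.3192% of Wildmere Services GmbH.
Chain via Bluewater Partners LP → Northgate Holdings Ltd → Halcyon Capital LLC (R3): 81% × 13% × 27% × 35% = 0.995085% of Wildmere Services GmbH.
Aggregating (R1): 0.3192% + 0.995085% = 1.314285%.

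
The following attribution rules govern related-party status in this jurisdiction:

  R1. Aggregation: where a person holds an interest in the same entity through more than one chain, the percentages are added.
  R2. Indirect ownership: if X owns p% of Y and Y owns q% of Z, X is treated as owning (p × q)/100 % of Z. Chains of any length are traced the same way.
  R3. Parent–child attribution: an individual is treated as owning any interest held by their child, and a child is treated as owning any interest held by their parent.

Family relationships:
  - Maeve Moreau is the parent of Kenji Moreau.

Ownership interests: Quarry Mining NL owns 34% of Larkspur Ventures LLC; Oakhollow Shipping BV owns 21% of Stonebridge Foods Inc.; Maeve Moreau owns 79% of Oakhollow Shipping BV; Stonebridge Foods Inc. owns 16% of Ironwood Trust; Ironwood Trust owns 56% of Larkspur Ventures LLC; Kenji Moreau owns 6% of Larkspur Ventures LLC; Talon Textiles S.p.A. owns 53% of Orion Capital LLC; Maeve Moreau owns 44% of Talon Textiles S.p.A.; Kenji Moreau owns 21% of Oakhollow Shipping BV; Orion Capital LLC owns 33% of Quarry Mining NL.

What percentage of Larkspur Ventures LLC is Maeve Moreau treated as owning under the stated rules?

By parent–child attribution (R3), Maeve Moreau is treated as also owning Kenji Moreau's interest in Oakhollow Shipping BV, giving 79% + 21% = 100%.
By parent–child attribution (R3), Maeve Moreau is treated as owning Kenji Moreau's 6% interest in Larkspur Ventures LLC.
Chain via Oakhollow Shipping BV → Stonebridge Foods Inc. → Ironwood Trust (R2): 100% × 21% × 16% × 56% = 1.8816% of Larkspur Ventures LLC.
Chain via Talon Textiles S.p.A. → Orion Capital LLC → Quarry Mining NL (R2): 44% × 53% × 33% × 34% = 2.616504% of Larkspur Ventures LLC.
Direct interest in Larkspur Ventures LLC: 6%.
Aggregating (R1): 1.8816% + 2.616504% + 6% = 10.498104%.

10.498104%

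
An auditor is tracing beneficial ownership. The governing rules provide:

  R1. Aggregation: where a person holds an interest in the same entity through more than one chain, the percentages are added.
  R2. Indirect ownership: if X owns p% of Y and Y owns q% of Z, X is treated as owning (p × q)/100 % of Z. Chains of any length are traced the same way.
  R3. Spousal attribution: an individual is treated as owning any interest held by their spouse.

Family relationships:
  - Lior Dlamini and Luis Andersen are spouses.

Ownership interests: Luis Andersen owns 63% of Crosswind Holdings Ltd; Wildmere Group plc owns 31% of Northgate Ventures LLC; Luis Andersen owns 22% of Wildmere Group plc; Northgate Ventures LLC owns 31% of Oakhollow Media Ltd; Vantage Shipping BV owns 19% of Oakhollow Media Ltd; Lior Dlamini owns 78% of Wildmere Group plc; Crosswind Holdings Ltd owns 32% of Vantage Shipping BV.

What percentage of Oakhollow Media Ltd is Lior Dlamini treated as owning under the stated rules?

By spousal attribution (R3), Lior Dlamini is treated as also owning Luis Andersen's interest in Wildmere Group plc, giving 78% + 22% = 100%.
By spousal attribution (R3), Lior Dlamini is treated as owning Luis Andersen's 63% interest in Crosswind Holdings Ltd.
Chain via Wildmere Group plc → Northgate Ventures LLC (R2): 100% × 31% × 31% = 9.61% of Oakhollow Media Ltd.
Chain via Crosswind Holdings Ltd → Vantage Shipping BV (R2): 63% × 32% × 19% = 3.8304% of Oakhollow Media Ltd.
Aggregating (R1): 9.61% + 3.8304% = 13.4404%.

13.4404%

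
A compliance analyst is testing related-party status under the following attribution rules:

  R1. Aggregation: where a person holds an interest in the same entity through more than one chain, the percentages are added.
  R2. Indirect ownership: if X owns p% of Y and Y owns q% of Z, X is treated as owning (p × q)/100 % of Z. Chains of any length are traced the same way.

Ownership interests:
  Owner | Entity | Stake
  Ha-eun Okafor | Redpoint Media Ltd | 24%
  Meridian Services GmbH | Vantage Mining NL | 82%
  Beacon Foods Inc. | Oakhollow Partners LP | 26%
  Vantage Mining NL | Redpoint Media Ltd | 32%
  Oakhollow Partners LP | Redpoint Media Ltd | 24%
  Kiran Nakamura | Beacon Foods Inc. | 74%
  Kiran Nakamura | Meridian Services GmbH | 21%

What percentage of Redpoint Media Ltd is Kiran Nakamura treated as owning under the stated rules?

Chain via Meridian Services GmbH → Vantage Mining NL (R2): 21% × 82% × 32% = 5.5104% of Redpoint Media Ltd.
Chain via Beacon Foods Inc. → Oakhollow Partners LP (R2): 74% × 26% × 24% = 4.6176% of Redpoint Media Ltd.
Aggregating (R1): 5.5104% + 4.6176% = 10.128%.

10.128%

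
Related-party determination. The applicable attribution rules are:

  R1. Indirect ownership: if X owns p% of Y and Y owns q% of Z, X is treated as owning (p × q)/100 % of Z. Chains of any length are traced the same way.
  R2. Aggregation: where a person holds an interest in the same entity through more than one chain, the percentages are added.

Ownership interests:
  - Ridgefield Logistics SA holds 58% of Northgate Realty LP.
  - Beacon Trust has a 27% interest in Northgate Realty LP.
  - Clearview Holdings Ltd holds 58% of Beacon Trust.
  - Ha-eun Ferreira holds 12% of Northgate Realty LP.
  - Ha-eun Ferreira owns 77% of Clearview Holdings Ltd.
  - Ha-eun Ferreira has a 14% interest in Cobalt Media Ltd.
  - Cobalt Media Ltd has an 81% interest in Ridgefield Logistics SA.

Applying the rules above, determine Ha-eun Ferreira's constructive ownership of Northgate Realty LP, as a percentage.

30.6354%

Chain via Cobalt Media Ltd → Ridgefield Logistics SA (R1): 14% × 81% × 58% = 6.5772% of Northgate Realty LP.
Chain via Clearview Holdings Ltd → Beacon Trust (R1): 77% × 58% × 27% = 12.0582% of Northgate Realty LP.
Direct interest in Northgate Realty LP: 12%.
Aggregating (R2): 6.5772% + 12.0582% + 12% = 30.6354%.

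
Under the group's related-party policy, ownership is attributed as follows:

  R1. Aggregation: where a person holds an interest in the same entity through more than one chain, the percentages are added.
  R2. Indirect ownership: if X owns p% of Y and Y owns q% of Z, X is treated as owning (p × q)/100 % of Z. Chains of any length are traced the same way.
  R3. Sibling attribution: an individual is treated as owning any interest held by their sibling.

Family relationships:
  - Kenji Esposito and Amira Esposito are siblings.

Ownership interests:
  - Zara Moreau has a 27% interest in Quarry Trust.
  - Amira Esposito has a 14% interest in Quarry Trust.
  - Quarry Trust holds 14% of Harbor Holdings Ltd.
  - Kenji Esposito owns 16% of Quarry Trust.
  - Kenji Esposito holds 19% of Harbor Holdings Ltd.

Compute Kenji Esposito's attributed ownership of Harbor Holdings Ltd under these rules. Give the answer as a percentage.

23.2%

By sibling attribution (R3), Kenji Esposito is treated as also owning Amira Esposito's interest in Quarry Trust, giving 16% + 14% = 30%.
Chain via Quarry Trust (R2): 30% × 14% = 4.2% of Harbor Holdings Ltd.
Direct interest in Harbor Holdings Ltd: 19%.
Aggregating (R1): 4.2% + 19% = 23.2%.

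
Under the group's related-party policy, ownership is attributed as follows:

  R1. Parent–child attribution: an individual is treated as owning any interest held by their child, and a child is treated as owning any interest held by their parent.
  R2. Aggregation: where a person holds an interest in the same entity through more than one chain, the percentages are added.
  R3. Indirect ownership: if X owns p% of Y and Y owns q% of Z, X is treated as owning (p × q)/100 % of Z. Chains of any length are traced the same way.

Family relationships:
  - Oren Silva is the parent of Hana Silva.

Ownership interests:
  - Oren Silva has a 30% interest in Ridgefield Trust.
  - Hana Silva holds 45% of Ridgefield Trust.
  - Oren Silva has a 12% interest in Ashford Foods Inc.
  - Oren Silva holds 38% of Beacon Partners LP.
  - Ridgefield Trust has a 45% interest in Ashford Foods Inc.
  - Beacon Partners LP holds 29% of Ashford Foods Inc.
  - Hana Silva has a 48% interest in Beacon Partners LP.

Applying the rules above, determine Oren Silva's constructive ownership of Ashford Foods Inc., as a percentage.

By parent–child attribution (R1), Oren Silva is treated as also owning Hana Silva's interest in Ridgefield Trust, giving 30% + 45% = 75%.
By parent–child attribution (R1), Oren Silva is treated as also owning Hana Silva's interest in Beacon Partners LP, giving 38% + 48% = 86%.
Chain via Ridgefield Trust (R3): 75% × 45% = 33.75% of Ashford Foods Inc.
Chain via Beacon Partners LP (R3): 86% × 29% = 24.94% of Ashford Foods Inc.
Direct interest in Ashford Foods Inc: 12%.
Aggregating (R2): 33.75% + 24.94% + 12% = 70.69%.

70.69%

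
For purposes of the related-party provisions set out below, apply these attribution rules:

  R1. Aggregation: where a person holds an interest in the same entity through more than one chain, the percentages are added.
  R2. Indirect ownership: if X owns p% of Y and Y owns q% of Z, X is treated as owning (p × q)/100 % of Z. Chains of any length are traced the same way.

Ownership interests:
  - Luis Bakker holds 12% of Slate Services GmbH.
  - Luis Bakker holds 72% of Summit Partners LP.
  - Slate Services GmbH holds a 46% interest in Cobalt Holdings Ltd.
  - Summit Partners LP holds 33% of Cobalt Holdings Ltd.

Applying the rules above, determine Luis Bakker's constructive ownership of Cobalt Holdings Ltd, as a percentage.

29.28%

Chain via Slate Services GmbH (R2): 12% × 46% = 5.52% of Cobalt Holdings Ltd.
Chain via Summit Partners LP (R2): 72% × 33% = 23.76% of Cobalt Holdings Ltd.
Aggregating (R1): 5.52% + 23.76% = 29.28%.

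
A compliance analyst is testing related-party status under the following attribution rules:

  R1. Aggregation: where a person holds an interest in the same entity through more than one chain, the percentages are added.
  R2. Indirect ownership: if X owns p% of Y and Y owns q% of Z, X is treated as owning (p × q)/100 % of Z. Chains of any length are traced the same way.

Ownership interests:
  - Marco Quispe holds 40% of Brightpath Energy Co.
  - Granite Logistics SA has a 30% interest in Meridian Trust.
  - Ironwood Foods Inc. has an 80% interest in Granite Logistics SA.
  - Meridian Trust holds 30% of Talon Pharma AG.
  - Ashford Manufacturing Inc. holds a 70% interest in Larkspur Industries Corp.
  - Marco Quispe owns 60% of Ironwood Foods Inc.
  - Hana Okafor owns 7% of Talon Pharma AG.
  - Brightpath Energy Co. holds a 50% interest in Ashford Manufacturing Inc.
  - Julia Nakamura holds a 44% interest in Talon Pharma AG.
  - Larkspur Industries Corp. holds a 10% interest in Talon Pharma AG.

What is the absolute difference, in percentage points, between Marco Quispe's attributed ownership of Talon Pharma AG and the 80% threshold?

74.28

Chain via Brightpath Energy Co. → Ashford Manufacturing Inc. → Larkspur Industries Corp. (R2): 40% × 50% × 70% × 10% = 1.4% of Talon Pharma AG.
Chain via Ironwood Foods Inc. → Granite Logistics SA → Meridian Trust (R2): 60% × 80% × 30% × 30% = 4.32% of Talon Pharma AG.
Aggregating (R1): 1.4% + 4.32% = 5.72%.
5.72% falls short of the 80% threshold by 74.28 percentage points.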